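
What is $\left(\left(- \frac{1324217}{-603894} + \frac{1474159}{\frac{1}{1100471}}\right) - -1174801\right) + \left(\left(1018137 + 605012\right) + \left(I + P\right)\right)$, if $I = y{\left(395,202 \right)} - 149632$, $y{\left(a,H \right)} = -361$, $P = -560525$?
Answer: $\frac{979679914299678191}{603894} \approx 1.6223 \cdot 10^{12}$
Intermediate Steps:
$I = -149993$ ($I = -361 - 149632 = -149993$)
$\left(\left(- \frac{1324217}{-603894} + \frac{1474159}{\frac{1}{1100471}}\right) - -1174801\right) + \left(\left(1018137 + 605012\right) + \left(I + P\right)\right) = \left(\left(- \frac{1324217}{-603894} + \frac{1474159}{\frac{1}{1100471}}\right) - -1174801\right) + \left(\left(1018137 + 605012\right) - 710518\right) = \left(\left(\left(-1324217\right) \left(- \frac{1}{603894}\right) + 1474159 \frac{1}{\frac{1}{1100471}}\right) + \left(-143566 + 1318367\right)\right) + \left(1623149 - 710518\right) = \left(\left(\frac{1324217}{603894} + 1474159 \cdot 1100471\right) + 1174801\right) + 912631 = \left(\left(\frac{1324217}{603894} + 1622269228889\right) + 1174801\right) + 912631 = \left(\frac{979678653712017983}{603894} + 1174801\right) + 912631 = \frac{979679363167293077}{603894} + 912631 = \frac{979679914299678191}{603894}$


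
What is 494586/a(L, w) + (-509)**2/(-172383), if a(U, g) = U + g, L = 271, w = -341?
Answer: -42638177054/6033405 ≈ -7067.0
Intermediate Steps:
494586/a(L, w) + (-509)**2/(-172383) = 494586/(271 - 341) + (-509)**2/(-172383) = 494586/(-70) + 259081*(-1/172383) = 494586*(-1/70) - 259081/172383 = -247293/35 - 259081/172383 = -42638177054/6033405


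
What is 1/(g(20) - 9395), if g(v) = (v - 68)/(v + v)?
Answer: -5/46981 ≈ -0.00010643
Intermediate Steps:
g(v) = (-68 + v)/(2*v) (g(v) = (-68 + v)/((2*v)) = (-68 + v)*(1/(2*v)) = (-68 + v)/(2*v))
1/(g(20) - 9395) = 1/((½)*(-68 + 20)/20 - 9395) = 1/((½)*(1/20)*(-48) - 9395) = 1/(-6/5 - 9395) = 1/(-46981/5) = -5/46981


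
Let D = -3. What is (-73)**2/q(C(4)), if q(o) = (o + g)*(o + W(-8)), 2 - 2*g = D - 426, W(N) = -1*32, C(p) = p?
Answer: -5329/6146 ≈ -0.86707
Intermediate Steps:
W(N) = -32
g = 431/2 (g = 1 - (-3 - 426)/2 = 1 - 1/2*(-429) = 1 + 429/2 = 431/2 ≈ 215.50)
q(o) = (-32 + o)*(431/2 + o) (q(o) = (o + 431/2)*(o - 32) = (431/2 + o)*(-32 + o) = (-32 + o)*(431/2 + o))
(-73)**2/q(C(4)) = (-73)**2/(-6896 + 4**2 + (367/2)*4) = 5329/(-6896 + 16 + 734) = 5329/(-6146) = 5329*(-1/6146) = -5329/6146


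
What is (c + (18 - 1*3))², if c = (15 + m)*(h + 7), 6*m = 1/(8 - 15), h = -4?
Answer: 703921/196 ≈ 3591.4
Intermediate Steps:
m = -1/42 (m = 1/(6*(8 - 15)) = (⅙)/(-7) = (⅙)*(-⅐) = -1/42 ≈ -0.023810)
c = 629/14 (c = (15 - 1/42)*(-4 + 7) = (629/42)*3 = 629/14 ≈ 44.929)
(c + (18 - 1*3))² = (629/14 + (18 - 1*3))² = (629/14 + (18 - 3))² = (629/14 + 15)² = (839/14)² = 703921/196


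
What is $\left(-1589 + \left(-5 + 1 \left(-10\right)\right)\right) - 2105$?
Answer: $-3709$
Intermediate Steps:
$\left(-1589 + \left(-5 + 1 \left(-10\right)\right)\right) - 2105 = \left(-1589 - 15\right) - 2105 = -1604 - 2105 = -3709$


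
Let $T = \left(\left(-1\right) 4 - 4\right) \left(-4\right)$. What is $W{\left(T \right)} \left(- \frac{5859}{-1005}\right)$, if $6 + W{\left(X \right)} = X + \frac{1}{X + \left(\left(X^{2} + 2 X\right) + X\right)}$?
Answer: $\frac{6499801}{42880} \approx 151.58$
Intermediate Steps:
$T = 32$ ($T = \left(-4 - 4\right) \left(-4\right) = \left(-8\right) \left(-4\right) = 32$)
$W{\left(X \right)} = -6 + X + \frac{1}{X^{2} + 4 X}$ ($W{\left(X \right)} = -6 + \left(X + \frac{1}{X + \left(\left(X^{2} + 2 X\right) + X\right)}\right) = -6 + \left(X + \frac{1}{X + \left(X^{2} + 3 X\right)}\right) = -6 + \left(X + \frac{1}{X^{2} + 4 X}\right) = -6 + X + \frac{1}{X^{2} + 4 X}$)
$W{\left(T \right)} \left(- \frac{5859}{-1005}\right) = \frac{1 + 32^{3} - 768 - 2 \cdot 32^{2}}{32 \left(4 + 32\right)} \left(- \frac{5859}{-1005}\right) = \frac{1 + 32768 - 768 - 2048}{32 \cdot 36} \left(\left(-5859\right) \left(- \frac{1}{1005}\right)\right) = \frac{1}{32} \cdot \frac{1}{36} \left(1 + 32768 - 768 - 2048\right) \frac{1953}{335} = \frac{1}{32} \cdot \frac{1}{36} \cdot 29953 \cdot \frac{1953}{335} = \frac{29953}{1152} \cdot \frac{1953}{335} = \frac{6499801}{42880}$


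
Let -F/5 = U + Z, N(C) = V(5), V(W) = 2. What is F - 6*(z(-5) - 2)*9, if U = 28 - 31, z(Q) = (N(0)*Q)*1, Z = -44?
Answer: 883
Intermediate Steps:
N(C) = 2
z(Q) = 2*Q (z(Q) = (2*Q)*1 = 2*Q)
U = -3
F = 235 (F = -5*(-3 - 44) = -5*(-47) = 235)
F - 6*(z(-5) - 2)*9 = 235 - 6*(2*(-5) - 2)*9 = 235 - 6*(-10 - 2)*9 = 235 - 6*(-12)*9 = 235 + 72*9 = 235 + 648 = 883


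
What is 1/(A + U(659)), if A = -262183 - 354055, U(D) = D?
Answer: -1/615579 ≈ -1.6245e-6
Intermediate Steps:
A = -616238
1/(A + U(659)) = 1/(-616238 + 659) = 1/(-615579) = -1/615579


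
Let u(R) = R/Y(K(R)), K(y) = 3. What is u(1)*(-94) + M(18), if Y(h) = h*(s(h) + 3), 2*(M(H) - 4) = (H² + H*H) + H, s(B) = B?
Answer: 2986/9 ≈ 331.78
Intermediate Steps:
M(H) = 4 + H² + H/2 (M(H) = 4 + ((H² + H*H) + H)/2 = 4 + ((H² + H²) + H)/2 = 4 + (2*H² + H)/2 = 4 + (H + 2*H²)/2 = 4 + (H² + H/2) = 4 + H² + H/2)
Y(h) = h*(3 + h) (Y(h) = h*(h + 3) = h*(3 + h))
u(R) = R/18 (u(R) = R/((3*(3 + 3))) = R/((3*6)) = R/18)
u(1)*(-94) + M(18) = ((1/18)*1)*(-94) + (4 + 18² + (½)*18) = (1/18)*(-94) + (4 + 324 + 9) = -47/9 + 337 = 2986/9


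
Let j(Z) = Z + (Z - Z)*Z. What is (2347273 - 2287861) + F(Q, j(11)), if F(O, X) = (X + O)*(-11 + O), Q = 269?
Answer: 131652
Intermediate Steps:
j(Z) = Z (j(Z) = Z + 0*Z = Z + 0 = Z)
F(O, X) = (-11 + O)*(O + X) (F(O, X) = (O + X)*(-11 + O) = (-11 + O)*(O + X))
(2347273 - 2287861) + F(Q, j(11)) = (2347273 - 2287861) + (269² - 11*269 - 11*11 + 269*11) = 59412 + (72361 - 2959 - 121 + 2959) = 59412 + 72240 = 131652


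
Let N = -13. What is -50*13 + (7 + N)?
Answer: -656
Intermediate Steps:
-50*13 + (7 + N) = -50*13 + (7 - 13) = -650 - 6 = -656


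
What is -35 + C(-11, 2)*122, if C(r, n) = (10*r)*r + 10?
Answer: 148805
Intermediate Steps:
C(r, n) = 10 + 10*r² (C(r, n) = 10*r² + 10 = 10 + 10*r²)
-35 + C(-11, 2)*122 = -35 + (10 + 10*(-11)²)*122 = -35 + (10 + 10*121)*122 = -35 + (10 + 1210)*122 = -35 + 1220*122 = -35 + 148840 = 148805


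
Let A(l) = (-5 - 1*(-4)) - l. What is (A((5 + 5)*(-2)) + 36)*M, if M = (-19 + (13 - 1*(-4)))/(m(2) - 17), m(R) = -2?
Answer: 110/19 ≈ 5.7895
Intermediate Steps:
M = 2/19 (M = (-19 + (13 - 1*(-4)))/(-2 - 17) = (-19 + (13 + 4))/(-19) = (-19 + 17)*(-1/19) = -2*(-1/19) = 2/19 ≈ 0.10526)
A(l) = -1 - l (A(l) = (-5 + 4) - l = -1 - l)
(A((5 + 5)*(-2)) + 36)*M = ((-1 - (5 + 5)*(-2)) + 36)*(2/19) = ((-1 - 10*(-2)) + 36)*(2/19) = ((-1 - 1*(-20)) + 36)*(2/19) = ((-1 + 20) + 36)*(2/19) = (19 + 36)*(2/19) = 55*(2/19) = 110/19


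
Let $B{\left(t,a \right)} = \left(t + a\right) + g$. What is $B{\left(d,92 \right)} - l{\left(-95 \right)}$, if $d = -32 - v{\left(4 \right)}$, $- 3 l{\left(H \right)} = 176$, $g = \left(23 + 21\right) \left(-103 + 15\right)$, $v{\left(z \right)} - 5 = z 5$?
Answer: $- \frac{11335}{3} \approx -3778.3$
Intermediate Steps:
$v{\left(z \right)} = 5 + 5 z$ ($v{\left(z \right)} = 5 + z 5 = 5 + 5 z$)
$g = -3872$ ($g = 44 \left(-88\right) = -3872$)
$l{\left(H \right)} = - \frac{176}{3}$ ($l{\left(H \right)} = \left(- \frac{1}{3}\right) 176 = - \frac{176}{3}$)
$d = -57$ ($d = -32 - \left(5 + 5 \cdot 4\right) = -32 - \left(5 + 20\right) = -32 - 25 = -57$)
$B{\left(t,a \right)} = -3872 + a + t$ ($B{\left(t,a \right)} = \left(t + a\right) - 3872 = \left(a + t\right) - 3872 = -3872 + a + t$)
$B{\left(d,92 \right)} - l{\left(-95 \right)} = \left(-3872 + 92 - 57\right) - - \frac{176}{3} = -3837 + \frac{176}{3} = - \frac{11335}{3}$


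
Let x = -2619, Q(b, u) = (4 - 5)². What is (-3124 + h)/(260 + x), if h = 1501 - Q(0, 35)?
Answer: 232/337 ≈ 0.68843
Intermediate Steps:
Q(b, u) = 1 (Q(b, u) = (-1)² = 1)
h = 1500 (h = 1501 - 1*1 = 1501 - 1 = 1500)
(-3124 + h)/(260 + x) = (-3124 + 1500)/(260 - 2619) = -1624/(-2359) = -1624*(-1/2359) = 232/337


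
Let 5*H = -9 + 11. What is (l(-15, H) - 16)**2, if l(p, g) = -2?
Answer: 324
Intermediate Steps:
H = 2/5 (H = (-9 + 11)/5 = (1/5)*2 = 2/5 ≈ 0.40000)
(l(-15, H) - 16)**2 = (-2 - 16)**2 = (-18)**2 = 324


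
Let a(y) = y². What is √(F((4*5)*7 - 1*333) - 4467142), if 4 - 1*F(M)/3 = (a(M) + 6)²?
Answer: I*√4168272205 ≈ 64562.0*I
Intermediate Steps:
F(M) = 12 - 3*(6 + M²)² (F(M) = 12 - 3*(M² + 6)² = 12 - 3*(6 + M²)²)
√(F((4*5)*7 - 1*333) - 4467142) = √((12 - 3*(6 + ((4*5)*7 - 1*333)²)²) - 4467142) = √((12 - 3*(6 + (20*7 - 333)²)²) - 4467142) = √((12 - 3*(6 + (140 - 333)²)²) - 4467142) = √((12 - 3*(6 + (-193)²)²) - 4467142) = √((12 - 3*(6 + 37249)²) - 4467142) = √((12 - 3*37255²) - 4467142) = √((12 - 3*1387935025) - 4467142) = √((12 - 4163805075) - 4467142) = √(-4163805063 - 4467142) = √(-4168272205) = I*√4168272205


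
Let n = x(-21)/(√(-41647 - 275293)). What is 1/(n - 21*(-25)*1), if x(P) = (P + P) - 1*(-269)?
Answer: 166393500/87356639029 + 454*I*√79235/87356639029 ≈ 0.0019048 + 1.4629e-6*I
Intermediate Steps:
x(P) = 269 + 2*P (x(P) = 2*P + 269 = 269 + 2*P)
n = -227*I*√79235/158470 (n = (269 + 2*(-21))/(√(-41647 - 275293)) = (269 - 42)/(√(-316940)) = 227/((2*I*√79235)) = 227*(-I*√79235/158470) = -227*I*√79235/158470 ≈ -0.40322*I)
1/(n - 21*(-25)*1) = 1/(-227*I*√79235/158470 - 21*(-25)*1) = 1/(-227*I*√79235/158470 + 525*1) = 1/(-227*I*√79235/158470 + 525) = 1/(525 - 227*I*√79235/158470)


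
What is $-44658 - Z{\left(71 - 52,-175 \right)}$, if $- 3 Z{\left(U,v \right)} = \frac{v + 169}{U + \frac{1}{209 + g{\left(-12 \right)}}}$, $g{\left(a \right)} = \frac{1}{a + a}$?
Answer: $- \frac{4256319352}{95309} \approx -44658.0$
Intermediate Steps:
$g{\left(a \right)} = \frac{1}{2 a}$
$Z{\left(U,v \right)} = - \frac{169 + v}{3 \left(\frac{24}{5015} + U\right)}$ ($Z{\left(U,v \right)} = - \frac{\left(v + 169\right) \frac{1}{U + \frac{1}{209 + \frac{1}{2 \left(-12\right)}}}}{3} = - \frac{\left(169 + v\right) \frac{1}{U + \frac{1}{209 + \frac{1}{2} \left(- \frac{1}{12}\right)}}}{3} = - \frac{\left(169 + v\right) \frac{1}{U + \frac{1}{209 - \frac{1}{24}}}}{3} = - \frac{\left(169 + v\right) \frac{1}{U + \frac{1}{\frac{5015}{24}}}}{3} = - \frac{\left(169 + v\right) \frac{1}{U + \frac{24}{5015}}}{3} = - \frac{\left(169 + v\right) \frac{1}{\frac{24}{5015} + U}}{3} = - \frac{\frac{1}{\frac{24}{5015} + U} \left(169 + v\right)}{3} = - \frac{169 + v}{3 \left(\frac{24}{5015} + U\right)}$)
$-44658 - Z{\left(71 - 52,-175 \right)} = -44658 - \frac{5015 \left(-169 - -175\right)}{3 \left(24 + 5015 \left(71 - 52\right)\right)} = -44658 - \frac{5015 \left(-169 + 175\right)}{3 \left(24 + 5015 \cdot 19\right)} = -44658 - \frac{5015}{3} \frac{1}{24 + 95285} \cdot 6 = -44658 - \frac{5015}{3} \cdot \frac{1}{95309} \cdot 6 = -44658 - \frac{10030}{95309} = - \frac{4256319352}{95309}$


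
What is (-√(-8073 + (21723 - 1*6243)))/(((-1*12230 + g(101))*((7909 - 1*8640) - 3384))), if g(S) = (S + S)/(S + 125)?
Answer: -339*√823/5686473235 ≈ -1.7102e-6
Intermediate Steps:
g(S) = 2*S/(125 + S) (g(S) = (2*S)/(125 + S) = 2*S/(125 + S))
(-√(-8073 + (21723 - 1*6243)))/(((-1*12230 + g(101))*((7909 - 1*8640) - 3384))) = (-√(-8073 + (21723 - 1*6243)))/(((-1*12230 + 2*101/(125 + 101))*((7909 - 1*8640) - 3384))) = (-√(-8073 + (21723 - 6243)))/(((-12230 + 2*101/226)*((7909 - 8640) - 3384))) = (-√(-8073 + 15480))/(((-12230 + 2*101*(1/226))*(-731 - 3384))) = (-√7407)/(((-12230 + 101/113)*(-4115))) = (-3*√823)/((-1381889/113*(-4115))) = (-3*√823)/(5686473235/113) = -3*√823*(113/5686473235) = -339*√823/5686473235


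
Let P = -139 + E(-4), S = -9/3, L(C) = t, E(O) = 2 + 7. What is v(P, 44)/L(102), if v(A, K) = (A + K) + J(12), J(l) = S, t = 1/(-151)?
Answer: 13439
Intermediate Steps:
t = -1/151 ≈ -0.0066225
E(O) = 9
L(C) = -1/151
S = -3 (S = -9*⅓ = -3)
J(l) = -3
P = -130 (P = -139 + 9 = -130)
v(A, K) = -3 + A + K (v(A, K) = (A + K) - 3 = -3 + A + K)
v(P, 44)/L(102) = (-3 - 130 + 44)/(-1/151) = -89*(-151) = 13439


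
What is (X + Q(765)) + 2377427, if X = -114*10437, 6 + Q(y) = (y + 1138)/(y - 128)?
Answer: 756505014/637 ≈ 1.1876e+6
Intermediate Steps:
Q(y) = -6 + (1138 + y)/(-128 + y) (Q(y) = -6 + (y + 1138)/(y - 128) = -6 + (1138 + y)/(-128 + y))
X = -1189818
(X + Q(765)) + 2377427 = (-1189818 + (1906 - 5*765)/(-128 + 765)) + 2377427 = (-1189818 + (1906 - 3825)/637) + 2377427 = (-1189818 + (1/637)*(-1919)) + 2377427 = (-1189818 - 1919/637) + 2377427 = -757915985/637 + 2377427 = 756505014/637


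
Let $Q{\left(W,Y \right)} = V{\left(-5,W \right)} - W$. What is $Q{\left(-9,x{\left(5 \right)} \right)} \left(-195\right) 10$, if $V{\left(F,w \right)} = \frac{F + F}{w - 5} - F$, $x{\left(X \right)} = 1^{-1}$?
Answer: $- \frac{200850}{7} \approx -28693.0$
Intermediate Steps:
$x{\left(X \right)} = 1$
$V{\left(F,w \right)} = - F + \frac{2 F}{-5 + w}$ ($V{\left(F,w \right)} = \frac{2 F}{-5 + w} - F = - F + \frac{2 F}{-5 + w}$)
$Q{\left(W,Y \right)} = - W - \frac{5 \left(7 - W\right)}{-5 + W}$ ($Q{\left(W,Y \right)} = - \frac{5 \left(7 - W\right)}{-5 + W} - W = - W - \frac{5 \left(7 - W\right)}{-5 + W}$)
$Q{\left(-9,x{\left(5 \right)} \right)} \left(-195\right) 10 = \frac{-35 - \left(-9\right)^{2} + 10 \left(-9\right)}{-5 - 9} \left(-195\right) 10 = \frac{-35 - 81 - 90}{-14} \left(-195\right) 10 = - \frac{-35 - 81 - 90}{14} \left(-195\right) 10 = \left(- \frac{1}{14}\right) \left(-206\right) \left(-195\right) 10 = \frac{103}{7} \left(-195\right) 10 = \left(- \frac{20085}{7}\right) 10 = - \frac{200850}{7}$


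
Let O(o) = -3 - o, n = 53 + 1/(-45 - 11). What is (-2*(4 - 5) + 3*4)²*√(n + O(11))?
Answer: 7*√30562 ≈ 1223.7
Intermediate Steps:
n = 2967/56 (n = 53 + 1/(-56) = 53 - 1/56 = 2967/56 ≈ 52.982)
(-2*(4 - 5) + 3*4)²*√(n + O(11)) = (-2*(4 - 5) + 3*4)²*√(2967/56 + (-3 - 1*11)) = (-2*(-1) + 12)²*√(2967/56 + (-3 - 11)) = (2 + 12)²*√(2967/56 - 14) = 14²*√(2183/56) = 196*(√30562/28) = 7*√30562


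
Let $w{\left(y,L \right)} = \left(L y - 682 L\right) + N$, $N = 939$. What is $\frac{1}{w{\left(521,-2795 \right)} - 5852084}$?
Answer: $- \frac{1}{5401150} \approx -1.8515 \cdot 10^{-7}$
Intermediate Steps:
$w{\left(y,L \right)} = 939 - 682 L + L y$ ($w{\left(y,L \right)} = \left(L y - 682 L\right) + 939 = \left(- 682 L + L y\right) + 939 = 939 - 682 L + L y$)
$\frac{1}{w{\left(521,-2795 \right)} - 5852084} = \frac{1}{\left(939 - -1906190 - 1456195\right) - 5852084} = \frac{1}{\left(939 + 1906190 - 1456195\right) - 5852084} = \frac{1}{450934 - 5852084} = \frac{1}{-5401150} = - \frac{1}{5401150}$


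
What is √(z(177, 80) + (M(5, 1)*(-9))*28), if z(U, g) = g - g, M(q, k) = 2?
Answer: 6*I*√14 ≈ 22.45*I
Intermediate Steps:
z(U, g) = 0
√(z(177, 80) + (M(5, 1)*(-9))*28) = √(0 + (2*(-9))*28) = √(0 - 18*28) = √(0 - 504) = √(-504) = 6*I*√14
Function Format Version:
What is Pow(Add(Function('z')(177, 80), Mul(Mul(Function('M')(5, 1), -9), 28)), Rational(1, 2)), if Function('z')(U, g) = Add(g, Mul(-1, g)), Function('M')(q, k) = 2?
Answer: Mul(6, I, Pow(14, Rational(1, 2))) ≈ Mul(22.450, I)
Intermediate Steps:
Function('z')(U, g) = 0
Pow(Add(Function('z')(177, 80), Mul(Mul(Function('M')(5, 1), -9), 28)), Rational(1, 2)) = Pow(Add(0, Mul(Mul(2, -9), 28)), Rational(1, 2)) = Pow(Add(0, Mul(-18, 28)), Rational(1, 2)) = Pow(Add(0, -504), Rational(1, 2)) = Pow(-504, Rational(1, 2)) = Mul(6, I, Pow(14, Rational(1, 2)))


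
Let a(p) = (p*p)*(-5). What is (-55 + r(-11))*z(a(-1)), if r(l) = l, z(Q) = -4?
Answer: 264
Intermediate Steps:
a(p) = -5*p² (a(p) = p²*(-5) = -5*p²)
(-55 + r(-11))*z(a(-1)) = (-55 - 11)*(-4) = -66*(-4) = 264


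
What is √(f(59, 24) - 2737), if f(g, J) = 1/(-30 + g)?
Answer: 2*I*√575447/29 ≈ 52.316*I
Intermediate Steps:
√(f(59, 24) - 2737) = √(1/(-30 + 59) - 2737) = √(1/29 - 2737) = √(-79372/29) = 2*I*√575447/29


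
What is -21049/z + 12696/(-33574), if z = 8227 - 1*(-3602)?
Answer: -428440055/198573423 ≈ -2.1576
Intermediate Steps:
z = 11829 (z = 8227 + 3602 = 11829)
-21049/z + 12696/(-33574) = -21049/11829 + 12696/(-33574) = -21049*1/11829 + 12696*(-1/33574) = -21049/11829 - 6348/16787 = -428440055/198573423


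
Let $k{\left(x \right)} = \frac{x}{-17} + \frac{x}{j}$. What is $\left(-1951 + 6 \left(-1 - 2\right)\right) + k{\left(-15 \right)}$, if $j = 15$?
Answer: $- \frac{33475}{17} \approx -1969.1$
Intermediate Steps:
$k{\left(x \right)} = \frac{2 x}{255}$ ($k{\left(x \right)} = \frac{x}{-17} + \frac{x}{15} = x \left(- \frac{1}{17}\right) + x \frac{1}{15} = - \frac{x}{17} + \frac{x}{15} = \frac{2 x}{255}$)
$\left(-1951 + 6 \left(-1 - 2\right)\right) + k{\left(-15 \right)} = \left(-1951 + 6 \left(-1 - 2\right)\right) + \frac{2}{255} \left(-15\right) = \left(-1951 + 6 \left(-3\right)\right) - \frac{2}{17} = \left(-1951 - 18\right) - \frac{2}{17} = -1969 - \frac{2}{17} = - \frac{33475}{17}$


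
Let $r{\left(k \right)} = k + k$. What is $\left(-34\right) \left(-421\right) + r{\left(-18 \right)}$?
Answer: $14278$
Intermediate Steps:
$r{\left(k \right)} = 2 k$
$\left(-34\right) \left(-421\right) + r{\left(-18 \right)} = \left(-34\right) \left(-421\right) + 2 \left(-18\right) = 14314 - 36 = 14278$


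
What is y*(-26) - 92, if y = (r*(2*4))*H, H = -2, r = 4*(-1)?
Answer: -1756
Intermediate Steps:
r = -4
y = 64 (y = -8*4*(-2) = -4*8*(-2) = -32*(-2) = 64)
y*(-26) - 92 = 64*(-26) - 92 = -1664 - 92 = -1756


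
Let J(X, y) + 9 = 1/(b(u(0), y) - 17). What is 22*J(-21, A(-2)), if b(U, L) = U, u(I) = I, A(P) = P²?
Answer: -3388/17 ≈ -199.29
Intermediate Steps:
J(X, y) = -154/17 (J(X, y) = -9 + 1/(0 - 17) = -9 + 1/(-17) = -9 - 1/17 = -154/17)
22*J(-21, A(-2)) = 22*(-154/17) = -3388/17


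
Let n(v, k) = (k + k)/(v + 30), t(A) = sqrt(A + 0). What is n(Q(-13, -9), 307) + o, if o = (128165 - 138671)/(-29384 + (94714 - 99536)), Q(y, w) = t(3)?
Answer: 35527689/1704599 - 614*sqrt(3)/897 ≈ 19.657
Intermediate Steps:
t(A) = sqrt(A)
Q(y, w) = sqrt(3)
n(v, k) = 2*k/(30 + v) (n(v, k) = (2*k)/(30 + v) = 2*k/(30 + v))
o = 1751/5701 (o = -10506/(-29384 - 4822) = -10506/(-34206) = -10506*(-1/34206) = 1751/5701 ≈ 0.30714)
n(Q(-13, -9), 307) + o = 2*307/(30 + sqrt(3)) + 1751/5701 = 614/(30 + sqrt(3)) + 1751/5701 = 1751/5701 + 614/(30 + sqrt(3))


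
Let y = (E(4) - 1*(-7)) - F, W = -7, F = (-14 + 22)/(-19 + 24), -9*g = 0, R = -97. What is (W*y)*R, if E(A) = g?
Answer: 18333/5 ≈ 3666.6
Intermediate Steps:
g = 0 (g = -⅑*0 = 0)
F = 8/5 ≈ 1.6000
E(A) = 0
y = 27/5 (y = (0 - 1*(-7)) - 1*8/5 = (0 + 7) - 8/5 = 7 - 8/5 = 27/5 ≈ 5.4000)
(W*y)*R = -7*27/5*(-97) = -189/5*(-97) = 18333/5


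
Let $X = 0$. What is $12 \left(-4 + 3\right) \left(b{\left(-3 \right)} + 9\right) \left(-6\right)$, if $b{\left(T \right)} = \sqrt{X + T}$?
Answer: $648 + 72 i \sqrt{3} \approx 648.0 + 124.71 i$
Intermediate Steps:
$b{\left(T \right)} = \sqrt{T}$ ($b{\left(T \right)} = \sqrt{0 + T} = \sqrt{T}$)
$12 \left(-4 + 3\right) \left(b{\left(-3 \right)} + 9\right) \left(-6\right) = 12 \left(-4 + 3\right) \left(\sqrt{-3} + 9\right) \left(-6\right) = 12 \left(- (i \sqrt{3} + 9)\right) \left(-6\right) = 12 \left(- (9 + i \sqrt{3})\right) \left(-6\right) = 12 \left(-9 - i \sqrt{3}\right) \left(-6\right) = \left(-108 - 12 i \sqrt{3}\right) \left(-6\right) = 648 + 72 i \sqrt{3}$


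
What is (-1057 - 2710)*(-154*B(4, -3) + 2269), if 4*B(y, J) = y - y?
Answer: -8547323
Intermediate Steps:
B(y, J) = 0 (B(y, J) = (y - y)/4 = (1/4)*0 = 0)
(-1057 - 2710)*(-154*B(4, -3) + 2269) = (-1057 - 2710)*(-154*0 + 2269) = -3767*(0 + 2269) = -3767*2269 = -8547323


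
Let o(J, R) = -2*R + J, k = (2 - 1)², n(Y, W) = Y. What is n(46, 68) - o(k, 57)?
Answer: 159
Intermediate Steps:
k = 1 (k = 1² = 1)
o(J, R) = J - 2*R
n(46, 68) - o(k, 57) = 46 - (1 - 2*57) = 46 - (1 - 114) = 46 - 1*(-113) = 46 + 113 = 159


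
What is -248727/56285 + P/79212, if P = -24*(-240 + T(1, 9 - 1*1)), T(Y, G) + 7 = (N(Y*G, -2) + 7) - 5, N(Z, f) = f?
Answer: -1614042137/371537285 ≈ -4.3442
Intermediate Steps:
T(Y, G) = -7 (T(Y, G) = -7 + ((-2 + 7) - 5) = -7 + (5 - 5) = -7 + 0 = -7)
P = 5928 (P = -24*(-240 - 7) = -24*(-247) = 5928)
-248727/56285 + P/79212 = -248727/56285 + 5928/79212 = -248727*1/56285 + 5928*(1/79212) = -248727/56285 + 494/6601 = -1614042137/371537285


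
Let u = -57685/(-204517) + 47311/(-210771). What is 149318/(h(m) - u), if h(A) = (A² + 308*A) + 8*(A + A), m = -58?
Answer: -292569973944183/30229352165552 ≈ -9.6783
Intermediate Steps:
u = 225674668/3918750237 (u = -57685*(-1/204517) + 47311*(-1/210771) = 57685/204517 - 4301/19161 = 225674668/3918750237 ≈ 0.057588)
h(A) = A² + 324*A (h(A) = (A² + 308*A) + 8*(2*A) = (A² + 308*A) + 16*A = A² + 324*A)
149318/(h(m) - u) = 149318/(-58*(324 - 58) - 1*225674668/3918750237) = 149318/(-58*266 - 225674668/3918750237) = 149318/(-15428 - 225674668/3918750237) = 149318/(-60458704331104/3918750237) = 149318*(-3918750237/60458704331104) = -292569973944183/30229352165552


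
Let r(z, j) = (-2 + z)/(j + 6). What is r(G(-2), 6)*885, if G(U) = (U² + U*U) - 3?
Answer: 885/4 ≈ 221.25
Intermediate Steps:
G(U) = -3 + 2*U² (G(U) = (U² + U²) - 3 = 2*U² - 3 = -3 + 2*U²)
r(z, j) = (-2 + z)/(6 + j)
r(G(-2), 6)*885 = ((-2 + (-3 + 2*(-2)²))/(6 + 6))*885 = ((-2 + (-3 + 2*4))/12)*885 = ((-2 + (-3 + 8))/12)*885 = ((-2 + 5)/12)*885 = ((1/12)*3)*885 = (¼)*885 = 885/4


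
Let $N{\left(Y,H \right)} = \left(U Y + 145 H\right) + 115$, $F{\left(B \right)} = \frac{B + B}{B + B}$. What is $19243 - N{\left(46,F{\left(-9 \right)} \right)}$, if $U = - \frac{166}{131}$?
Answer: $\frac{2494409}{131} \approx 19041.0$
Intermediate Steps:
$F{\left(B \right)} = 1$ ($F{\left(B \right)} = \frac{2 B}{2 B} = 2 B \frac{1}{2 B} = 1$)
$U = - \frac{166}{131}$ ($U = \left(-166\right) \frac{1}{131} = - \frac{166}{131} \approx -1.2672$)
$N{\left(Y,H \right)} = 115 + 145 H - \frac{166 Y}{131}$ ($N{\left(Y,H \right)} = \left(- \frac{166 Y}{131} + 145 H\right) + 115 = \left(145 H - \frac{166 Y}{131}\right) + 115 = 115 + 145 H - \frac{166 Y}{131}$)
$19243 - N{\left(46,F{\left(-9 \right)} \right)} = 19243 - \left(115 + 145 \cdot 1 - \frac{7636}{131}\right) = 19243 - \left(115 + 145 - \frac{7636}{131}\right) = 19243 - \frac{26424}{131} = \frac{2494409}{131}$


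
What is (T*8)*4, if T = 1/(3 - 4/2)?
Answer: 32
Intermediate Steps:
T = 1 (T = 1/(3 - 4*1/2) = 1/(3 - 2) = 1/1 = 1)
(T*8)*4 = (1*8)*4 = 8*4 = 32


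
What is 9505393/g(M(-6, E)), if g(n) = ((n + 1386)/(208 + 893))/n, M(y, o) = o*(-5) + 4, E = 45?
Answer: -2312861730153/1165 ≈ -1.9853e+9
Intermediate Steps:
M(y, o) = 4 - 5*o (M(y, o) = -5*o + 4 = 4 - 5*o)
g(n) = (462/367 + n/1101)/n (g(n) = ((1386 + n)/1101)/n = ((1386 + n)*(1/1101))/n = (462/367 + n/1101)/n)
9505393/g(M(-6, E)) = 9505393/(((1386 + (4 - 5*45))/(1101*(4 - 5*45)))) = 9505393/(((1386 + (4 - 225))/(1101*(4 - 225)))) = 9505393/(((1/1101)*(1386 - 221)/(-221))) = 9505393/(((1/1101)*(-1/221)*1165)) = 9505393/(-1165/243321) = 9505393*(-243321/1165) = -2312861730153/1165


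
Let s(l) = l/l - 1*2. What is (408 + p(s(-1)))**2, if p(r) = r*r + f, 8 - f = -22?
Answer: 192721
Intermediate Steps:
s(l) = -1 (s(l) = 1 - 2 = -1)
f = 30 (f = 8 - 1*(-22) = 8 + 22 = 30)
p(r) = 30 + r**2 (p(r) = r*r + 30 = r**2 + 30 = 30 + r**2)
(408 + p(s(-1)))**2 = (408 + (30 + (-1)**2))**2 = (408 + (30 + 1))**2 = (408 + 31)**2 = 439**2 = 192721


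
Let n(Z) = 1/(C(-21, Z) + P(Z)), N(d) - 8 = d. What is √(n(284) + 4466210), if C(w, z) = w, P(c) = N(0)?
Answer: √754789477/13 ≈ 2113.3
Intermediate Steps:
N(d) = 8 + d
P(c) = 8 (P(c) = 8 + 0 = 8)
n(Z) = -1/13 (n(Z) = 1/(-21 + 8) = 1/(-13) = -1/13)
√(n(284) + 4466210) = √(-1/13 + 4466210) = √(58060729/13) = √754789477/13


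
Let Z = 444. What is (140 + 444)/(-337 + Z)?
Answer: 584/107 ≈ 5.4579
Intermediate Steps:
(140 + 444)/(-337 + Z) = (140 + 444)/(-337 + 444) = 584/107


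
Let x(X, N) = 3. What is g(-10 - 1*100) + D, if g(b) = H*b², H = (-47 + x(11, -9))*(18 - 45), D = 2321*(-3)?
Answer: 14367837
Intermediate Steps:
D = -6963
H = 1188 (H = (-47 + 3)*(18 - 45) = -44*(-27) = 1188)
g(b) = 1188*b²
g(-10 - 1*100) + D = 1188*(-10 - 1*100)² - 6963 = 1188*(-10 - 100)² - 6963 = 1188*(-110)² - 6963 = 1188*12100 - 6963 = 14374800 - 6963 = 14367837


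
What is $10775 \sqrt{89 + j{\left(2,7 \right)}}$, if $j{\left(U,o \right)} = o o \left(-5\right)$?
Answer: $21550 i \sqrt{39} \approx 1.3458 \cdot 10^{5} i$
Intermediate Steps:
$j{\left(U,o \right)} = - 5 o^{2}$ ($j{\left(U,o \right)} = o^{2} \left(-5\right) = - 5 o^{2}$)
$10775 \sqrt{89 + j{\left(2,7 \right)}} = 10775 \sqrt{89 - 5 \cdot 7^{2}} = 10775 \sqrt{89 - 245} = 10775 \sqrt{-156} = 10775 \cdot 2 i \sqrt{39} = 21550 i \sqrt{39}$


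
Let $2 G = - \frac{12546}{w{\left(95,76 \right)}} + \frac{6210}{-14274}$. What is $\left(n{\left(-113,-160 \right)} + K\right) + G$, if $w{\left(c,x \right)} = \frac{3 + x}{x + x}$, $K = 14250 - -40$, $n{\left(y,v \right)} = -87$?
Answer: $\frac{267278771}{125294} \approx 2133.2$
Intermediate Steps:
$K = 14290$ ($K = 14250 + 40 = 14290$)
$w{\left(c,x \right)} = \frac{3 + x}{2 x}$
$G = - \frac{1512271911}{125294}$ ($G = \frac{- \frac{12546}{\frac{1}{2} \cdot \frac{1}{76} \left(3 + 76\right)} + \frac{6210}{-14274}}{2} = \frac{- \frac{12546}{\frac{1}{2} \cdot \frac{1}{76} \cdot 79} + 6210 \left(- \frac{1}{14274}\right)}{2} = \frac{- \frac{12546}{\frac{79}{152}} - \frac{345}{793}}{2} = \frac{\left(-12546\right) \frac{152}{79} - \frac{345}{793}}{2} = \frac{- \frac{1906992}{79} - \frac{345}{793}}{2} = \frac{1}{2} \left(- \frac{1512271911}{62647}\right) = - \frac{1512271911}{125294} \approx -12070.0$)
$\left(n{\left(-113,-160 \right)} + K\right) + G = \left(-87 + 14290\right) - \frac{1512271911}{125294} = 14203 - \frac{1512271911}{125294} = \frac{267278771}{125294}$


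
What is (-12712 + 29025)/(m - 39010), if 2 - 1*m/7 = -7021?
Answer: 16313/10151 ≈ 1.6070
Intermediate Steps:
m = 49161 (m = 14 - 7*(-7021) = 14 + 49147 = 49161)
(-12712 + 29025)/(m - 39010) = (-12712 + 29025)/(49161 - 39010) = 16313/10151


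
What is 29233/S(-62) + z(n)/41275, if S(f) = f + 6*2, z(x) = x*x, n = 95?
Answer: -48245633/82550 ≈ -584.44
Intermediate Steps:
z(x) = x²
S(f) = 12 + f (S(f) = f + 12 = 12 + f)
29233/S(-62) + z(n)/41275 = 29233/(12 - 62) + 95²/41275 = 29233/(-50) + 9025*(1/41275) = 29233*(-1/50) + 361/1651 = -29233/50 + 361/1651 = -48245633/82550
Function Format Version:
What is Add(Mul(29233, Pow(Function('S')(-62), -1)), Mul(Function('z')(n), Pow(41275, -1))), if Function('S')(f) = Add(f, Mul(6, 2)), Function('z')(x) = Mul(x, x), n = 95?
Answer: Rational(-48245633, 82550) ≈ -584.44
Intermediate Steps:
Function('z')(x) = Pow(x, 2)
Function('S')(f) = Add(12, f) (Function('S')(f) = Add(f, 12) = Add(12, f))
Add(Mul(29233, Pow(Function('S')(-62), -1)), Mul(Function('z')(n), Pow(41275, -1))) = Add(Mul(29233, Pow(Add(12, -62), -1)), Mul(Pow(95, 2), Pow(41275, -1))) = Add(Mul(29233, Pow(-50, -1)), Mul(9025, Rational(1, 41275))) = Add(Mul(29233, Rational(-1, 50)), Rational(361, 1651)) = Add(Rational(-29233, 50), Rational(361, 1651)) = Rational(-48245633, 82550)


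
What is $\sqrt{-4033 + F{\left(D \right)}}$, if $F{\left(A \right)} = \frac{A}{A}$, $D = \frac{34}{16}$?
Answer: $24 i \sqrt{7} \approx 63.498 i$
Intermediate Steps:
$D = \frac{17}{8}$ ($D = 34 \cdot \frac{1}{16} = \frac{17}{8} \approx 2.125$)
$F{\left(A \right)} = 1$
$\sqrt{-4033 + F{\left(D \right)}} = \sqrt{-4033 + 1} = \sqrt{-4032} = 24 i \sqrt{7}$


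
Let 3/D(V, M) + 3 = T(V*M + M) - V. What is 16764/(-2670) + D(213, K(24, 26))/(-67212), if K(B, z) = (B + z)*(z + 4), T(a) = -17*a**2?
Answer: -109650584742392903171/17464033718813472480 ≈ -6.2786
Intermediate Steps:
K(B, z) = (4 + z)*(B + z) (K(B, z) = (B + z)*(4 + z) = (4 + z)*(B + z))
D(V, M) = 3/(-3 - V - 17*(M + M*V)**2) (D(V, M) = 3/(-3 + (-17*(V*M + M)**2 - V)) = 3/(-3 + (-17*(M*V + M)**2 - V)) = 3/(-3 + (-17*(M + M*V)**2 - V)) = 3/(-3 + (-V - 17*(M + M*V)**2)) = 3/(-3 - V - 17*(M + M*V)**2))
16764/(-2670) + D(213, K(24, 26))/(-67212) = 16764/(-2670) - 3/(3 + 213 + 17*(26**2 + 4*24 + 4*26 + 24*26)**2*(1 + 213)**2)/(-67212) = 16764*(-1/2670) - 3/(3 + 213 + 17*(676 + 96 + 104 + 624)**2*214**2)*(-1/67212) = -2794/445 - 3/(3 + 213 + 17*1500**2*45796)*(-1/67212) = -2794/445 - 3/(3 + 213 + 17*2250000*45796)*(-1/67212) = -2794/445 - 3/(3 + 213 + 1751697000000)*(-1/67212) = -2794/445 - 3/1751697000216*(-1/67212) = -2794/445 - 3*1/1751697000216*(-1/67212) = -2794/445 - 1/583899000072*(-1/67212) = -2794/445 + 1/39245019592839264 = -109650584742392903171/17464033718813472480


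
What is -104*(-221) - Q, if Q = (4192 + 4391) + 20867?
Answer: -6466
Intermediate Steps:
Q = 29450 (Q = 8583 + 20867 = 29450)
-104*(-221) - Q = -104*(-221) - 1*29450 = 22984 - 29450 = -6466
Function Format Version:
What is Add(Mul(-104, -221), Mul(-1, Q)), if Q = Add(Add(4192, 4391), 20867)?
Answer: -6466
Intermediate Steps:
Q = 29450 (Q = Add(8583, 20867) = 29450)
Add(Mul(-104, -221), Mul(-1, Q)) = Add(Mul(-104, -221), Mul(-1, 29450)) = Add(22984, -29450) = -6466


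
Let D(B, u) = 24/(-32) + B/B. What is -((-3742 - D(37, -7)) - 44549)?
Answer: 193165/4 ≈ 48291.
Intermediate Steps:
D(B, u) = ¼ (D(B, u) = 24*(-1/32) + 1 = -¾ + 1 = ¼)
-((-3742 - D(37, -7)) - 44549) = -((-3742 - 1*¼) - 44549) = -((-3742 - ¼) - 44549) = -(-14969/4 - 44549) = -1*(-193165/4) = 193165/4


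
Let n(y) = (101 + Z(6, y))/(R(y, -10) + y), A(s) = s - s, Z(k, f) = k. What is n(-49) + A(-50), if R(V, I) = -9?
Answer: -107/58 ≈ -1.8448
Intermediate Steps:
A(s) = 0
n(y) = 107/(-9 + y) (n(y) = (101 + 6)/(-9 + y) = 107/(-9 + y))
n(-49) + A(-50) = 107/(-9 - 49) + 0 = 107/(-58) + 0 = 107*(-1/58) + 0 = -107/58 + 0 = -107/58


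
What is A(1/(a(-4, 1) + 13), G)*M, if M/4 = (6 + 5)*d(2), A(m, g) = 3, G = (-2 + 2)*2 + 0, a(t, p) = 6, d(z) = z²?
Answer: 528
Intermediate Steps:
G = 0 (G = 0*2 + 0 = 0 + 0 = 0)
M = 176 (M = 4*((6 + 5)*2²) = 4*(11*4) = 4*44 = 176)
A(1/(a(-4, 1) + 13), G)*M = 3*176 = 528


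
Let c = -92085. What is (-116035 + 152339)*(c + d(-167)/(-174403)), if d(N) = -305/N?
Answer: -97367449360278560/29125301 ≈ -3.3431e+9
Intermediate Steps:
(-116035 + 152339)*(c + d(-167)/(-174403)) = (-116035 + 152339)*(-92085 - 305/(-167)/(-174403)) = 36304*(-92085 - 305*(-1/167)*(-1/174403)) = 36304*(-92085 + (305/167)*(-1/174403)) = 36304*(-92085 - 305/29125301) = 36304*(-2682003342890/29125301) = -97367449360278560/29125301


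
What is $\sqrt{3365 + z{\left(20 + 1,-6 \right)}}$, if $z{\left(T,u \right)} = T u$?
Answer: $\sqrt{3239} \approx 56.912$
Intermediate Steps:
$\sqrt{3365 + z{\left(20 + 1,-6 \right)}} = \sqrt{3365 + \left(20 + 1\right) \left(-6\right)} = \sqrt{3365 + 21 \left(-6\right)} = \sqrt{3365 - 126} = \sqrt{3239}$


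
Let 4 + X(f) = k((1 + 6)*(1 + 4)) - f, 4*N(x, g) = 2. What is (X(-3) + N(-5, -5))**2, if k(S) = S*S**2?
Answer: 7352891001/4 ≈ 1.8382e+9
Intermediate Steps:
N(x, g) = 1/2 (N(x, g) = (1/4)*2 = 1/2)
k(S) = S**3
X(f) = 42871 - f (X(f) = -4 + (((1 + 6)*(1 + 4))**3 - f) = -4 + ((7*5)**3 - f) = -4 + (35**3 - f) = -4 + (42875 - f) = 42871 - f)
(X(-3) + N(-5, -5))**2 = ((42871 - 1*(-3)) + 1/2)**2 = ((42871 + 3) + 1/2)**2 = (42874 + 1/2)**2 = (85749/2)**2 = 7352891001/4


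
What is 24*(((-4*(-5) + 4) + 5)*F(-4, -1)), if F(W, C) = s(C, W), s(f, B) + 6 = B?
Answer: -6960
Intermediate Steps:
s(f, B) = -6 + B
F(W, C) = -6 + W
24*(((-4*(-5) + 4) + 5)*F(-4, -1)) = 24*(((-4*(-5) + 4) + 5)*(-6 - 4)) = 24*(((20 + 4) + 5)*(-10)) = 24*((24 + 5)*(-10)) = 24*(29*(-10)) = 24*(-290) = -6960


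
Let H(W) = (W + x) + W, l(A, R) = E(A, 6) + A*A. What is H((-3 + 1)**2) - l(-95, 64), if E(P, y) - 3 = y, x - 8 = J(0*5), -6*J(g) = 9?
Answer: -18039/2 ≈ -9019.5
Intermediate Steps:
J(g) = -3/2 (J(g) = -1/6*9 = -3/2)
x = 13/2 (x = 8 - 3/2 = 13/2 ≈ 6.5000)
E(P, y) = 3 + y
l(A, R) = 9 + A**2 (l(A, R) = (3 + 6) + A*A = 9 + A**2)
H(W) = 13/2 + 2*W (H(W) = (W + 13/2) + W = (13/2 + W) + W = 13/2 + 2*W)
H((-3 + 1)**2) - l(-95, 64) = (13/2 + 2*(-3 + 1)**2) - (9 + (-95)**2) = (13/2 + 2*(-2)**2) - (9 + 9025) = (13/2 + 2*4) - 1*9034 = (13/2 + 8) - 9034 = 29/2 - 9034 = -18039/2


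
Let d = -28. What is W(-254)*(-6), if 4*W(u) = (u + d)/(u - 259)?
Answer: -47/57 ≈ -0.82456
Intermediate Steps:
W(u) = (-28 + u)/(4*(-259 + u)) (W(u) = ((u - 28)/(u - 259))/4 = ((-28 + u)/(-259 + u))/4 = (-28 + u)/(4*(-259 + u)))
W(-254)*(-6) = ((-28 - 254)/(4*(-259 - 254)))*(-6) = ((¼)*(-282)/(-513))*(-6) = ((¼)*(-1/513)*(-282))*(-6) = (47/342)*(-6) = -47/57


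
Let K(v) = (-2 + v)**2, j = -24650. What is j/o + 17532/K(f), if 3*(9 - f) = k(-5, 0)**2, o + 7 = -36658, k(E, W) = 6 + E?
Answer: 289757851/733300 ≈ 395.14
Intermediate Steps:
o = -36665 (o = -7 - 36658 = -36665)
f = 26/3 (f = 9 - (6 - 5)**2/3 = 9 - 1/3*1**2 = 9 - 1/3*1 = 9 - 1/3 = 26/3 ≈ 8.6667)
j/o + 17532/K(f) = -24650/(-36665) + 17532/((-2 + 26/3)**2) = -24650*(-1/36665) + 17532/((20/3)**2) = 4930/7333 + 17532/(400/9) = 4930/7333 + 17532*(9/400) = 4930/7333 + 39447/100 = 289757851/733300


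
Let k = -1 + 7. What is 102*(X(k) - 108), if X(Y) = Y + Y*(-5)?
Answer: -13464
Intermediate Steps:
k = 6
X(Y) = -4*Y (X(Y) = Y - 5*Y = -4*Y)
102*(X(k) - 108) = 102*(-4*6 - 108) = 102*(-24 - 108) = 102*(-132) = -13464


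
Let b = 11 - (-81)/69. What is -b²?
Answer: -78400/529 ≈ -148.20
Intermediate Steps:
b = 280/23 (b = 11 - (-81)/69 = 11 - 1*(-27/23) = 11 + 27/23 = 280/23 ≈ 12.174)
-b² = -(280/23)² = -1*78400/529 = -78400/529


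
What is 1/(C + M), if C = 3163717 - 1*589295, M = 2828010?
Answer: 1/5402432 ≈ 1.8510e-7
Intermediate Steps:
C = 2574422 (C = 3163717 - 589295 = 2574422)
1/(C + M) = 1/(2574422 + 2828010) = 1/5402432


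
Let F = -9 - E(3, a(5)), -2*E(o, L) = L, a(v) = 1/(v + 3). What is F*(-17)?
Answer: 2431/16 ≈ 151.94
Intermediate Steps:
a(v) = 1/(3 + v)
E(o, L) = -L/2
F = -143/16 (F = -9 - (-1)/(2*(3 + 5)) = -9 - (-1)/(2*8) = -9 - 1*(-1/16) = -9 + 1/16 = -143/16 ≈ -8.9375)
F*(-17) = -143/16*(-17) = 2431/16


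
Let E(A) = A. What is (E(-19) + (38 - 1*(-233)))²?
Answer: 63504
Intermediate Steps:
(E(-19) + (38 - 1*(-233)))² = (-19 + (38 - 1*(-233)))² = (-19 + (38 + 233))² = (-19 + 271)² = 252² = 63504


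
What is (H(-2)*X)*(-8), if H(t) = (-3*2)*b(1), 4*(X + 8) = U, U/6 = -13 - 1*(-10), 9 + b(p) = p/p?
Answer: 4800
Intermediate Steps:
b(p) = -8 (b(p) = -9 + p/p = -9 + 1 = -8)
U = -18 (U = 6*(-13 - 1*(-10)) = 6*(-13 + 10) = 6*(-3) = -18)
X = -25/2 (X = -8 + (¼)*(-18) = -8 - 9/2 = -25/2 ≈ -12.500)
H(t) = 48 (H(t) = -3*2*(-8) = -6*(-8) = 48)
(H(-2)*X)*(-8) = (48*(-25/2))*(-8) = -600*(-8) = 4800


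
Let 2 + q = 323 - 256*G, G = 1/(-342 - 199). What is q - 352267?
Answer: -190402530/541 ≈ -3.5195e+5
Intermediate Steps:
G = -1/541 (G = 1/(-541) = -1/541 ≈ -0.0018484)
q = 173917/541 (q = -2 + (323 - 256*(-1/541)) = -2 + (323 + 256/541) = -2 + 174999/541 = 173917/541 ≈ 321.47)
q - 352267 = 173917/541 - 352267 = -190402530/541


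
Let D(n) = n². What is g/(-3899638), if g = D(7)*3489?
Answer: -170961/3899638 ≈ -0.043840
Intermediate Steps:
g = 170961 (g = 7²*3489 = 49*3489 = 170961)
g/(-3899638) = 170961/(-3899638) = 170961*(-1/3899638) = -170961/3899638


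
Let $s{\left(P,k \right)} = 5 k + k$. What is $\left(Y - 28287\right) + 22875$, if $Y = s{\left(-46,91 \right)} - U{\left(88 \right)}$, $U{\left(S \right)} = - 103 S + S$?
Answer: $4110$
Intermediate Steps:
$U{\left(S \right)} = - 102 S$
$s{\left(P,k \right)} = 6 k$
$Y = 9522$ ($Y = 6 \cdot 91 - \left(-102\right) 88 = 546 - -8976 = 546 + 8976 = 9522$)
$\left(Y - 28287\right) + 22875 = \left(9522 - 28287\right) + 22875 = -18765 + 22875 = 4110$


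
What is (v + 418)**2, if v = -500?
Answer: 6724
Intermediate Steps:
(v + 418)**2 = (-500 + 418)**2 = (-82)**2 = 6724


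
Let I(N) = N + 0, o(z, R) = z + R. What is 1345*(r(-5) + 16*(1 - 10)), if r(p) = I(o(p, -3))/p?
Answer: -191528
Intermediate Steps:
o(z, R) = R + z
I(N) = N
r(p) = (-3 + p)/p
1345*(r(-5) + 16*(1 - 10)) = 1345*((-3 - 5)/(-5) + 16*(1 - 10)) = 1345*(-1/5*(-8) + 16*(-9)) = 1345*(8/5 - 144) = 1345*(-712/5) = -191528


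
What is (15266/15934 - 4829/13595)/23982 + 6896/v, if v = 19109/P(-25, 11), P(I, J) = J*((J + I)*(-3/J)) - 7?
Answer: 313469718286956964/24818034988555935 ≈ 12.631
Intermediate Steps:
P(I, J) = -7 - 3*I - 3*J (P(I, J) = J*((I + J)*(-3/J)) - 7 = J*(-3*(I + J)/J) - 7 = (-3*I - 3*J) - 7 = -7 - 3*I - 3*J)
v = 19109/35 (v = 19109/(-7 - 3*(-25) - 3*11) = 19109/(-7 + 75 - 33) = 19109/35 ≈ 545.97)
(15266/15934 - 4829/13595)/23982 + 6896/v = (15266/15934 - 4829/13595)/23982 + 6896/(19109/35) = (15266*(1/15934) - 4829*1/13595)*(1/23982) + 6896*(35/19109) = (7633/7967 - 4829/13595)*(1/23982) + 241360/19109 = (65297992/108311365)*(1/23982) + 241360/19109 = 32648996/1298761577715 + 241360/19109 = 313469718286956964/24818034988555935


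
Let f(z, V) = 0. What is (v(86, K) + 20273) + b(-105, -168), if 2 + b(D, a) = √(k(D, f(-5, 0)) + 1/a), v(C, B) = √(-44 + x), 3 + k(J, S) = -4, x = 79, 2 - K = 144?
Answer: 20271 + √35 + I*√49434/84 ≈ 20277.0 + 2.6469*I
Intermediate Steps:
K = -142 (K = 2 - 1*144 = 2 - 144 = -142)
k(J, S) = -7 (k(J, S) = -3 - 4 = -7)
v(C, B) = √35 (v(C, B) = √(-44 + 79) = √35)
b(D, a) = -2 + √(-7 + 1/a)
(v(86, K) + 20273) + b(-105, -168) = (√35 + 20273) + (-2 + √(-7 + 1/(-168))) = (20273 + √35) + (-2 + √(-7 - 1/168)) = (20273 + √35) + (-2 + √(-1177/168)) = (20273 + √35) + (-2 + I*√49434/84) = 20271 + √35 + I*√49434/84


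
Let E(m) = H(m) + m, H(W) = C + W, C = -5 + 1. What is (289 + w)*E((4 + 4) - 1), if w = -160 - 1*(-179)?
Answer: 3080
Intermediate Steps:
C = -4
w = 19 (w = -160 + 179 = 19)
H(W) = -4 + W
E(m) = -4 + 2*m (E(m) = (-4 + m) + m = -4 + 2*m)
(289 + w)*E((4 + 4) - 1) = (289 + 19)*(-4 + 2*((4 + 4) - 1)) = 308*(-4 + 2*(8 - 1)) = 308*(-4 + 2*7) = 308*(-4 + 14) = 308*10 = 3080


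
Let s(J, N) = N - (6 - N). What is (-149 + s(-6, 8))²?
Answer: 19321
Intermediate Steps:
s(J, N) = -6 + 2*N (s(J, N) = N + (-6 + N) = -6 + 2*N)
(-149 + s(-6, 8))² = (-149 + (-6 + 2*8))² = (-149 + (-6 + 16))² = (-149 + 10)² = (-139)² = 19321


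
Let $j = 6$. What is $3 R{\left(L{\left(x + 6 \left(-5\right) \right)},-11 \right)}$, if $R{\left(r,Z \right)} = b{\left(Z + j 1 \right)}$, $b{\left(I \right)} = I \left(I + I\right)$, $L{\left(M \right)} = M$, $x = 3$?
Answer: $150$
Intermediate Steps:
$b{\left(I \right)} = 2 I^{2}$ ($b{\left(I \right)} = I 2 I = 2 I^{2}$)
$R{\left(r,Z \right)} = 2 \left(6 + Z\right)^{2}$ ($R{\left(r,Z \right)} = 2 \left(Z + 6 \cdot 1\right)^{2} = 2 \left(Z + 6\right)^{2} = 2 \left(6 + Z\right)^{2}$)
$3 R{\left(L{\left(x + 6 \left(-5\right) \right)},-11 \right)} = 3 \cdot 2 \left(6 - 11\right)^{2} = 3 \cdot 2 \left(-5\right)^{2} = 3 \cdot 2 \cdot 25 = 3 \cdot 50 = 150$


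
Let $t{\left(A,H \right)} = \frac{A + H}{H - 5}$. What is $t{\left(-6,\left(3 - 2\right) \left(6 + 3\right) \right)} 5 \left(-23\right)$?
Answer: $- \frac{345}{4} \approx -86.25$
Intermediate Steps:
$t{\left(A,H \right)} = \frac{A + H}{-5 + H}$
$t{\left(-6,\left(3 - 2\right) \left(6 + 3\right) \right)} 5 \left(-23\right) = \frac{-6 + \left(3 - 2\right) \left(6 + 3\right)}{-5 + \left(3 - 2\right) \left(6 + 3\right)} 5 \left(-23\right) = \frac{-6 + 1 \cdot 9}{-5 + 1 \cdot 9} \cdot 5 \left(-23\right) = \frac{-6 + 9}{-5 + 9} \cdot 5 \left(-23\right) = \frac{1}{4} \cdot 3 \cdot 5 \left(-23\right) = \frac{3}{4} \cdot 5 \left(-23\right) = \frac{15}{4} \left(-23\right) = - \frac{345}{4}$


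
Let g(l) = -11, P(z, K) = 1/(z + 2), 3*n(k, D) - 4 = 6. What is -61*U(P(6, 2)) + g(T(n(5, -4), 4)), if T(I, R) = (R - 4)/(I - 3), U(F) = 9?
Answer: -560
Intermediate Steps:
n(k, D) = 10/3 (n(k, D) = 4/3 + (⅓)*6 = 4/3 + 2 = 10/3)
P(z, K) = 1/(2 + z)
T(I, R) = (-4 + R)/(-3 + I)
-61*U(P(6, 2)) + g(T(n(5, -4), 4)) = -61*9 - 11 = -549 - 11 = -560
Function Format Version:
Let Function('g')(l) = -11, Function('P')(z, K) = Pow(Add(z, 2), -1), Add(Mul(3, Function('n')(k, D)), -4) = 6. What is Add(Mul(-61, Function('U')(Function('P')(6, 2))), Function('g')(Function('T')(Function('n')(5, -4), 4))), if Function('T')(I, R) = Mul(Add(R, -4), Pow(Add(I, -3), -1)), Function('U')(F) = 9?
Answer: -560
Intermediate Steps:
Function('n')(k, D) = Rational(10, 3) (Function('n')(k, D) = Add(Rational(4, 3), Mul(Rational(1, 3), 6)) = Add(Rational(4, 3), 2) = Rational(10, 3))
Function('P')(z, K) = Pow(Add(2, z), -1)
Function('T')(I, R) = Mul(Pow(Add(-3, I), -1), Add(-4, R)) (Function('T')(I, R) = Mul(Add(-4, R), Pow(Add(-3, I), -1)) = Mul(Pow(Add(-3, I), -1), Add(-4, R)))
Add(Mul(-61, Function('U')(Function('P')(6, 2))), Function('g')(Function('T')(Function('n')(5, -4), 4))) = Add(Mul(-61, 9), -11) = Add(-549, -11) = -560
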